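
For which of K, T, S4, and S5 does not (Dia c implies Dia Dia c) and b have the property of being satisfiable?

K-tableau for the formula:
1. not (Dia c implies Dia Dia c) and b, w0
2. not (Dia c implies Dia Dia c), w0
3. b, w0
4. Dia c, w0
5. not Dia Dia c, w0
6. c, w1
7. not Dia c, w1
Accessibility: w0Rw1
Complete open branch: satisfiable in K.
T-tableau for the formula:
1. not (Dia c implies Dia Dia c) and b, w0
2. not (Dia c implies Dia Dia c), w0
3. b, w0
4. Dia c, w0
5. not Dia Dia c, w0
6. not Dia c, w0
7. not c, w0
8. c, w1
9. not Dia c, w1
10. not c, w1
Accessibility: w0Rw0, w0Rw1, w1Rw1
Branch closes: c and not c both at w1.
Every branch closes (one shown): unsatisfiable in T, hence also in S4, S5 (every S4/S5-frame is a T-frame).

K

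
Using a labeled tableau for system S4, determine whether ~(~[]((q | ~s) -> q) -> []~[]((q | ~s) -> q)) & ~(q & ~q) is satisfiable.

1. ~(~[]((q | ~s) -> q) -> []~[]((q | ~s) -> q)) & ~(q & ~q), w0
2. ~(~[]((q | ~s) -> q) -> []~[]((q | ~s) -> q)), w0
3. ~(q & ~q), w0
4. ~[]((q | ~s) -> q), w0
5. ~[]~[]((q | ~s) -> q), w0
6. q, w0
7. ~((q | ~s) -> q), w1
8. q | ~s, w1
9. ~q, w1
10. ~s, w1
11. []((q | ~s) -> q), w2
12. (q | ~s) -> q, w2
13. q, w2
Accessibility: w0Rw0, w0Rw1, w0Rw2, w1Rw1, w2Rw2

Yes, satisfiable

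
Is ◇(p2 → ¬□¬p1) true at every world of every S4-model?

No, not valid

Tableau for the negation ¬◇(p2 → ¬□¬p1):
1. ¬◇(p2 → ¬□¬p1), w0
2. ¬(p2 → ¬□¬p1), w0
3. p2, w0
4. □¬p1, w0
5. ¬p1, w0
Accessibility: w0Rw0
The negation has an open branch (countermodel exists).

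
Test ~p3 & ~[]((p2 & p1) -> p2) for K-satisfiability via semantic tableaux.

1. ~p3 & ~[]((p2 & p1) -> p2), w0
2. ~p3, w0
3. ~[]((p2 & p1) -> p2), w0
4. ~((p2 & p1) -> p2), w1
5. p2 & p1, w1
6. ~p2, w1
7. p2, w1
8. p1, w1
Accessibility: w0Rw1
Branch closes: p2 and ~p2 both at w1.
All branches of the tableau close; one closing branch shown above.

Unsatisfiable (every branch closes)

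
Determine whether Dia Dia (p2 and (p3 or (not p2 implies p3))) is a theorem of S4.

Tableau for the negation not Dia Dia (p2 and (p3 or (not p2 implies p3))):
1. not Dia Dia (p2 and (p3 or (not p2 implies p3))), u
2. not Dia (p2 and (p3 or (not p2 implies p3))), u   [neg-Dia-rule on 1 via uRu]
3. not (p2 and (p3 or (not p2 implies p3))), u   [neg-Dia-rule on 2 via uRu]
4. not (p3 or (not p2 implies p3)), u   [neg-and-rule on 3 (branches; this branch)]
5. not p3, u   [neg-or-rule on 4]
6. not (not p2 implies p3), u   [neg-or-rule on 4]
7. not p2, u   [neg-implies-rule on 6]
Accessibility: uRu
The negation has an open branch (countermodel exists).

No, not valid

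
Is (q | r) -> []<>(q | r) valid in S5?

Tableau for the negation ~((q | r) -> []<>(q | r)):
1. ~((q | r) -> []<>(q | r)), u
2. q | r, u
3. ~[]<>(q | r), u
4. r, u
5. ~<>(q | r), v
6. ~(q | r), u
7. ~q, u
8. ~r, u
Accessibility: uRu, uRv, vRu, vRv
Branch closes: r and ~r both at u.
Every branch of the negation's tableau closes; the branch above is one of them.

Yes, valid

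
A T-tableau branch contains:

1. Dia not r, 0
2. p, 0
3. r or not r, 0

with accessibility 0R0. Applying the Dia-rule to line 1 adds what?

a fresh world 1 with 0R1, and not r at 1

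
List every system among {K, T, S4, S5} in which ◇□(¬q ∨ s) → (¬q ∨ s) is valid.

S4-tableau for the negation ¬(◇□(¬q ∨ s) → (¬q ∨ s)):
1. ¬(◇□(¬q ∨ s) → (¬q ∨ s)), 0
2. ◇□(¬q ∨ s), 0   [¬→-rule on 1]
3. ¬(¬q ∨ s), 0   [¬→-rule on 1]
4. q, 0   [¬∨-rule on 3]
5. ¬s, 0   [¬∨-rule on 3]
6. □(¬q ∨ s), 1   [◇-rule on 2: fresh world 1, 0R1]
7. ¬q ∨ s, 1   [□-rule on 6 via 1R1]
8. s, 1   [∨-rule on 7 (branches; this branch)]
Accessibility: 0R0, 0R1, 1R1
Complete open branch: countermodel on an S4-frame, so not valid in S4, nor in K, T (the same frame is also a K-frame and a T-frame).
S5-tableau for the negation ¬(◇□(¬q ∨ s) → (¬q ∨ s)):
1. ¬(◇□(¬q ∨ s) → (¬q ∨ s)), 0
2. ◇□(¬q ∨ s), 0   [¬→-rule on 1]
3. ¬(¬q ∨ s), 0   [¬→-rule on 1]
4. q, 0   [¬∨-rule on 3]
5. ¬s, 0   [¬∨-rule on 3]
6. □(¬q ∨ s), 1   [◇-rule on 2: fresh world 1, 0R1]
7. ¬q ∨ s, 0   [□-rule on 6 via 1R0]
8. ¬q ∨ s, 1   [□-rule on 6 via 1R1]
9. s, 0   [∨-rule on 7 (branches; this branch)]
Accessibility: 0R0, 0R1, 1R0, 1R1
Branch closes: s and ¬s both at 0.
Every branch closes (one shown): valid in S5.

S5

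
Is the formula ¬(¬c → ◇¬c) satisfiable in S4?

Unsatisfiable

1. ¬(¬c → ◇¬c), u
2. ¬c, u
3. ¬◇¬c, u
4. c, u
Accessibility: uRu
Branch closes: c and ¬c both at u.
All branches of the tableau close; one closing branch shown above.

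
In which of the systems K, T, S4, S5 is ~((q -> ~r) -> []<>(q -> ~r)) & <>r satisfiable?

K, T, S4

S4-tableau for the formula:
1. ~((q -> ~r) -> []<>(q -> ~r)) & <>r, u
2. ~((q -> ~r) -> []<>(q -> ~r)), u
3. <>r, u
4. q -> ~r, u
5. ~[]<>(q -> ~r), u
6. ~r, u
7. r, v
8. ~<>(q -> ~r), w
9. ~(q -> ~r), w
10. q, w
11. r, w
Accessibility: uRu, uRv, uRw, vRv, wRw
Complete open branch: satisfiable in S4, hence also in K, T (this S4-model is also a K-model and a T-model).
S5-tableau for the formula:
1. ~((q -> ~r) -> []<>(q -> ~r)) & <>r, u
2. ~((q -> ~r) -> []<>(q -> ~r)), u
3. <>r, u
4. q -> ~r, u
5. ~[]<>(q -> ~r), u
6. ~r, u
7. r, v
8. ~<>(q -> ~r), w
9. ~(q -> ~r), u
10. q, u
11. r, u
Accessibility: uRu, uRv, uRw, vRu, vRv, vRw, wRu, wRv, wRw
Branch closes: r and ~r both at u.
Every branch closes (one shown): unsatisfiable in S5.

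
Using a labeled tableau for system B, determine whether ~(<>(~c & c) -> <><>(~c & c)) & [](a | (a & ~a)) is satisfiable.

Unsatisfiable

1. ~(<>(~c & c) -> <><>(~c & c)) & [](a | (a & ~a)), u
2. ~(<>(~c & c) -> <><>(~c & c)), u
3. [](a | (a & ~a)), u
4. <>(~c & c), u
5. ~<><>(~c & c), u
6. a | (a & ~a), u
7. ~<>(~c & c), u
8. ~(~c & c), u
9. a, u
10. ~c, u
11. ~c & c, v
12. ~c, v
13. c, v
Accessibility: uRu, uRv, vRu, vRv
Branch closes: c and ~c both at v.
Every branch closes; the branch above is one of them.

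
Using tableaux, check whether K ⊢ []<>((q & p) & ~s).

Tableau for the negation ~[]<>((q & p) & ~s):
1. ~[]<>((q & p) & ~s), 0
2. ~<>((q & p) & ~s), 1
Accessibility: 0R1
The negation has an open branch (countermodel exists).

No, not valid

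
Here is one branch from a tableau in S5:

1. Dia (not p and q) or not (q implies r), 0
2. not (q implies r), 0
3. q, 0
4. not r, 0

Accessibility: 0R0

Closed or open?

No atom appears with both signs at the same world.

Not closed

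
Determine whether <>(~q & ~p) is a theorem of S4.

No, not valid

Tableau for the negation ~<>(~q & ~p):
1. ~<>(~q & ~p), u
2. ~(~q & ~p), u
3. p, u
Accessibility: uRu
The negation has an open branch (countermodel exists).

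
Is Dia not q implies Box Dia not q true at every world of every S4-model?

No, not valid

Tableau for the negation not (Dia not q implies Box Dia not q):
1. not (Dia not q implies Box Dia not q), w0
2. Dia not q, w0
3. not Box Dia not q, w0
4. not q, w1
5. not Dia not q, w2
6. q, w2
Accessibility: w0Rw0, w0Rw1, w0Rw2, w1Rw1, w2Rw2
The negation has an open branch (countermodel exists).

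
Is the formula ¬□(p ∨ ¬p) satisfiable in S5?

1. ¬□(p ∨ ¬p), w0
2. ¬(p ∨ ¬p), w1
3. ¬p, w1
4. p, w1
Accessibility: w0Rw0, w0Rw1, w1Rw0, w1Rw1
Branch closes: p and ¬p both at w1.
All branches of the tableau close; one closing branch shown above.

Unsatisfiable (every branch closes)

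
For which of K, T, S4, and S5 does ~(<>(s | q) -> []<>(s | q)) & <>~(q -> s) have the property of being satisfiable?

K, T, S4

S5-tableau for the formula:
1. ~(<>(s | q) -> []<>(s | q)) & <>~(q -> s), u
2. ~(<>(s | q) -> []<>(s | q)), u   [&-rule on 1]
3. <>~(q -> s), u   [&-rule on 1]
4. <>(s | q), u   [~->-rule on 2]
5. ~[]<>(s | q), u   [~->-rule on 2]
6. ~(q -> s), v   [<>-rule on 3: fresh world v, uRv]
7. q, v   [~->-rule on 6]
8. ~s, v   [~->-rule on 6]
9. s | q, w   [<>-rule on 4: fresh world w, uRw]
10. q, w   [|-rule on 9 (branches; this branch)]
11. ~<>(s | q), x   [~[]-rule on 5: fresh world x, uRx]
12. ~(s | q), u   [~<>-rule on 11 via xRu]
13. ~s, u   [~|-rule on 12]
14. ~q, u   [~|-rule on 12]
15. ~(s | q), v   [~<>-rule on 11 via xRv]
16. ~q, v   [~|-rule on 15]
Accessibility: uRu, uRv, uRw, uRx, vRu, vRv, vRw, vRx, wRu, wRv, wRw, wRx, xRu, xRv, xRw, xRx
Branch closes: q and ~q both at v.
Every branch closes (one shown): unsatisfiable in S5.
S4-tableau for the formula:
1. ~(<>(s | q) -> []<>(s | q)) & <>~(q -> s), u
2. ~(<>(s | q) -> []<>(s | q)), u   [&-rule on 1]
3. <>~(q -> s), u   [&-rule on 1]
4. <>(s | q), u   [~->-rule on 2]
5. ~[]<>(s | q), u   [~->-rule on 2]
6. ~(q -> s), v   [<>-rule on 3: fresh world v, uRv]
7. q, v   [~->-rule on 6]
8. ~s, v   [~->-rule on 6]
9. s | q, w   [<>-rule on 4: fresh world w, uRw]
10. q, w   [|-rule on 9 (branches; this branch)]
11. ~<>(s | q), x   [~[]-rule on 5: fresh world x, uRx]
12. ~(s | q), x   [~<>-rule on 11 via xRx]
13. ~s, x   [~|-rule on 12]
14. ~q, x   [~|-rule on 12]
Accessibility: uRu, uRv, uRw, uRx, vRv, wRw, xRx
Complete open branch: satisfiable in S4, hence also in K, T (this S4-model is also a K-model and a T-model).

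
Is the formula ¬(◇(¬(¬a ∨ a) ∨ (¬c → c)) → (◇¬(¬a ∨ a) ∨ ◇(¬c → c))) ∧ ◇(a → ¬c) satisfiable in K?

1. ¬(◇(¬(¬a ∨ a) ∨ (¬c → c)) → (◇¬(¬a ∨ a) ∨ ◇(¬c → c))) ∧ ◇(a → ¬c), 0
2. ¬(◇(¬(¬a ∨ a) ∨ (¬c → c)) → (◇¬(¬a ∨ a) ∨ ◇(¬c → c))), 0
3. ◇(a → ¬c), 0
4. ◇(¬(¬a ∨ a) ∨ (¬c → c)), 0
5. ¬(◇¬(¬a ∨ a) ∨ ◇(¬c → c)), 0
6. ¬◇¬(¬a ∨ a), 0
7. ¬◇(¬c → c), 0
8. a → ¬c, 1
9. ¬a ∨ a, 1
10. ¬(¬c → c), 1
11. ¬c, 1
12. a, 1
13. ¬(¬a ∨ a) ∨ (¬c → c), 2
14. ¬a ∨ a, 2
15. ¬(¬c → c), 2
16. ¬c, 2
17. ¬c → c, 2
18. a, 2
19. c, 2
Accessibility: 0R1, 0R2
Branch closes: c and ¬c both at 2.
Every branch closes; the branch above is one of them.

Unsatisfiable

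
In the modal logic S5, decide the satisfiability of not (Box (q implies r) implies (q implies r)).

Unsatisfiable

1. not (Box (q implies r) implies (q implies r)), w0
2. Box (q implies r), w0
3. not (q implies r), w0
4. q, w0
5. not r, w0
6. q implies r, w0
7. r, w0
Accessibility: w0Rw0
Branch closes: r and not r both at w0.
All branches of the tableau close; one closing branch shown above.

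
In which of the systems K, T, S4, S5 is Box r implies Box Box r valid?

S4-tableau for the negation not (Box r implies Box Box r):
1. not (Box r implies Box Box r), u
2. Box r, u
3. not Box Box r, u
4. r, u
5. not Box r, v
6. r, v
7. not r, w
8. r, w
Accessibility: uRu, uRv, uRw, vRv, vRw, wRw
Branch closes: r and not r both at w.
Every branch closes (one shown): valid in S4, hence also in S5 (every theorem of S4 is a theorem of S5).
T-tableau for the negation not (Box r implies Box Box r):
1. not (Box r implies Box Box r), u
2. Box r, u
3. not Box Box r, u
4. r, u
5. not Box r, v
6. r, v
7. not r, w
Accessibility: uRu, uRv, vRv, vRw, wRw
Complete open branch: countermodel on a T-frame, so not valid in T, nor in K (the same frame is also a K-frame).

S4, S5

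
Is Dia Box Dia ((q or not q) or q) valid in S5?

Tableau for the negation not Dia Box Dia ((q or not q) or q):
1. not Dia Box Dia ((q or not q) or q), 0
2. not Box Dia ((q or not q) or q), 0   [neg-Dia-rule on 1 via 0R0]
3. not Dia ((q or not q) or q), 1   [neg-Box-rule on 2: fresh world 1, 0R1]
4. not Box Dia ((q or not q) or q), 1   [neg-Dia-rule on 1 via 0R1]
5. not ((q or not q) or q), 0   [neg-Dia-rule on 3 via 1R0]
6. not (q or not q), 0   [neg-or-rule on 5]
7. not q, 0   [neg-or-rule on 5]
8. q, 0   [neg-or-rule on 6]
Accessibility: 0R0, 0R1, 1R0, 1R1
Branch closes: q and not q both at 0.
All branches of the negation close; one closing branch shown above.

Valid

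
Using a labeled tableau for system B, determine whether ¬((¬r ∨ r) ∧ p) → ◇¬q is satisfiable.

Satisfiable

1. ¬((¬r ∨ r) ∧ p) → ◇¬q, 0
2. ◇¬q, 0
3. ¬q, 1
Accessibility: 0R0, 0R1, 1R0, 1R1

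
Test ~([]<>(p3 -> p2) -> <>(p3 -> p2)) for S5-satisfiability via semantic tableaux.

Unsatisfiable (every branch closes)

1. ~([]<>(p3 -> p2) -> <>(p3 -> p2)), u
2. []<>(p3 -> p2), u   [~->-rule on 1]
3. ~<>(p3 -> p2), u   [~->-rule on 1]
4. <>(p3 -> p2), u   [[]-rule on 2 via uRu]
5. ~(p3 -> p2), u   [~<>-rule on 3 via uRu]
6. p3, u   [~->-rule on 5]
7. ~p2, u   [~->-rule on 5]
8. p3 -> p2, v   [<>-rule on 4: fresh world v, uRv]
9. <>(p3 -> p2), v   [[]-rule on 2 via uRv]
10. ~(p3 -> p2), v   [~<>-rule on 3 via uRv]
11. p3, v   [~->-rule on 10]
12. ~p2, v   [~->-rule on 10]
13. p2, v   [->-rule on 8 (branches; this branch)]
Accessibility: uRu, uRv, vRu, vRv
Branch closes: p2 and ~p2 both at v.
(One branch shown.) All branches close.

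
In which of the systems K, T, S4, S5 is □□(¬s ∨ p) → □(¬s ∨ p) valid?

K-tableau for the negation ¬(□□(¬s ∨ p) → □(¬s ∨ p)):
1. ¬(□□(¬s ∨ p) → □(¬s ∨ p)), w0
2. □□(¬s ∨ p), w0
3. ¬□(¬s ∨ p), w0
4. ¬(¬s ∨ p), w1
5. s, w1
6. ¬p, w1
7. □(¬s ∨ p), w1
Accessibility: w0Rw1
Complete open branch: countermodel on a K-frame, so not valid in K.
T-tableau for the negation ¬(□□(¬s ∨ p) → □(¬s ∨ p)):
1. ¬(□□(¬s ∨ p) → □(¬s ∨ p)), w0
2. □□(¬s ∨ p), w0
3. ¬□(¬s ∨ p), w0
4. □(¬s ∨ p), w0
5. ¬s ∨ p, w0
6. p, w0
7. ¬(¬s ∨ p), w1
8. s, w1
9. ¬p, w1
10. □(¬s ∨ p), w1
11. ¬s ∨ p, w1
12. p, w1
Accessibility: w0Rw0, w0Rw1, w1Rw1
Branch closes: p and ¬p both at w1.
Every branch closes (one shown): valid in T, hence also in S4, S5 (every theorem of T is a theorem of S4 and S5).

T, S4, S5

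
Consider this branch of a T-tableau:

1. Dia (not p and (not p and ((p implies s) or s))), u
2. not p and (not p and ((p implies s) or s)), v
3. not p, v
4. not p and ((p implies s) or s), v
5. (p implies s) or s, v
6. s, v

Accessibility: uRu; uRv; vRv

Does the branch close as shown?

Not closed

No world carries both an atom and its negation.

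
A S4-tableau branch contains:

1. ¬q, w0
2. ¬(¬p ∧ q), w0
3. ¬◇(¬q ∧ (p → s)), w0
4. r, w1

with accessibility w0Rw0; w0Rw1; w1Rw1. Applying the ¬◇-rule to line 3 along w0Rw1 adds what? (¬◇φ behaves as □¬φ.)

¬(¬q ∧ (p → s)), w1

¬◇φ behaves as □¬φ: propagate the negated body to each accessible world.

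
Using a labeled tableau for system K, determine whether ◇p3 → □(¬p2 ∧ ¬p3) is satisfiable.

Satisfiable (open branch found)

1. ◇p3 → □(¬p2 ∧ ¬p3), w0
2. □(¬p2 ∧ ¬p3), w0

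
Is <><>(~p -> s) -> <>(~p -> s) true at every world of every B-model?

Tableau for the negation ~(<><>(~p -> s) -> <>(~p -> s)):
1. ~(<><>(~p -> s) -> <>(~p -> s)), w0
2. <><>(~p -> s), w0   [~->-rule on 1]
3. ~<>(~p -> s), w0   [~->-rule on 1]
4. ~(~p -> s), w0   [~<>-rule on 3 via w0Rw0]
5. ~p, w0   [~->-rule on 4]
6. ~s, w0   [~->-rule on 4]
7. <>(~p -> s), w1   [<>-rule on 2: fresh world w1, w0Rw1]
8. ~(~p -> s), w1   [~<>-rule on 3 via w0Rw1]
9. ~p, w1   [~->-rule on 8]
10. ~s, w1   [~->-rule on 8]
11. ~p -> s, w2   [<>-rule on 7: fresh world w2, w1Rw2]
12. s, w2   [->-rule on 11 (branches; this branch)]
Accessibility: w0Rw0, w0Rw1, w1Rw0, w1Rw1, w1Rw2, w2Rw1, w2Rw2
The negation has an open branch (countermodel exists).

No, not valid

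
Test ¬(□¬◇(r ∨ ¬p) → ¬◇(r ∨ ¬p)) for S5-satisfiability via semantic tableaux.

No, unsatisfiable

1. ¬(□¬◇(r ∨ ¬p) → ¬◇(r ∨ ¬p)), w0
2. □¬◇(r ∨ ¬p), w0   [¬→-rule on 1]
3. ◇(r ∨ ¬p), w0   [¬→-rule on 1]
4. ¬◇(r ∨ ¬p), w0   [□-rule on 2 via w0Rw0]
5. ¬(r ∨ ¬p), w0   [¬◇-rule on 4 via w0Rw0]
6. ¬r, w0   [¬∨-rule on 5]
7. p, w0   [¬∨-rule on 5]
8. r ∨ ¬p, w1   [◇-rule on 3: fresh world w1, w0Rw1]
9. ¬◇(r ∨ ¬p), w1   [□-rule on 2 via w0Rw1]
10. ¬(r ∨ ¬p), w1   [¬◇-rule on 4 via w0Rw1]
11. ¬r, w1   [¬∨-rule on 10]
12. p, w1   [¬∨-rule on 10]
13. ¬p, w1   [∨-rule on 8 (branches; this branch)]
Accessibility: w0Rw0, w0Rw1, w1Rw0, w1Rw1
Branch closes: p and ¬p both at w1.
(One branch shown.) All branches close.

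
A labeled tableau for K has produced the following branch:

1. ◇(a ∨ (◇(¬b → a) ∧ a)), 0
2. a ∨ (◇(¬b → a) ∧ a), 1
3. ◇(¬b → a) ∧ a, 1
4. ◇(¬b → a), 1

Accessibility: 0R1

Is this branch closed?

No atom appears with both signs at the same world.

Open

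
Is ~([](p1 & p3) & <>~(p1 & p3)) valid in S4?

Tableau for the negation [](p1 & p3) & <>~(p1 & p3):
1. [](p1 & p3) & <>~(p1 & p3), w0
2. [](p1 & p3), w0
3. <>~(p1 & p3), w0
4. p1 & p3, w0
5. p1, w0
6. p3, w0
7. ~(p1 & p3), w1
8. p1 & p3, w1
9. p1, w1
10. p3, w1
11. ~p3, w1
Accessibility: w0Rw0, w0Rw1, w1Rw1
Branch closes: p3 and ~p3 both at w1.
All branches of the negation close; one closing branch shown above.

Valid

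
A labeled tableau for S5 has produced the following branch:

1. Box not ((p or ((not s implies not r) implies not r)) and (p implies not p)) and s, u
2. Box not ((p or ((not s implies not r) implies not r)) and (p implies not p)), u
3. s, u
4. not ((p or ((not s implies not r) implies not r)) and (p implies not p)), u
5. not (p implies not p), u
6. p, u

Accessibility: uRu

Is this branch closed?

No atom appears with both signs at the same world.

Open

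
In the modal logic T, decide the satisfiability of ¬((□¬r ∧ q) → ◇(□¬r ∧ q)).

1. ¬((□¬r ∧ q) → ◇(□¬r ∧ q)), w0
2. □¬r ∧ q, w0
3. ¬◇(□¬r ∧ q), w0
4. □¬r, w0
5. q, w0
6. ¬(□¬r ∧ q), w0
7. ¬r, w0
8. ¬□¬r, w0
9. r, w1
10. ¬(□¬r ∧ q), w1
11. ¬r, w1
Accessibility: w0Rw0, w0Rw1, w1Rw1
Branch closes: r and ¬r both at w1.
Every branch closes; the branch above is one of them.

Unsatisfiable (every branch closes)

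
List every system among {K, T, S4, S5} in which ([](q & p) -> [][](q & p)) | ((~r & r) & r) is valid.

S4, S5

S4-tableau for the negation ~(([](q & p) -> [][](q & p)) | ((~r & r) & r)):
1. ~(([](q & p) -> [][](q & p)) | ((~r & r) & r)), u
2. ~([](q & p) -> [][](q & p)), u
3. ~((~r & r) & r), u
4. [](q & p), u
5. ~[][](q & p), u
6. q & p, u
7. q, u
8. p, u
9. ~(~r & r), u
10. ~r, u
11. ~[](q & p), v
12. q & p, v
13. q, v
14. p, v
15. ~(q & p), w
16. q & p, w
17. q, w
18. p, w
19. ~p, w
Accessibility: uRu, uRv, uRw, vRv, vRw, wRw
Branch closes: p and ~p both at w.
Every branch closes (one shown): valid in S4, hence also in S5 (every theorem of S4 is a theorem of S5).
T-tableau for the negation ~(([](q & p) -> [][](q & p)) | ((~r & r) & r)):
1. ~(([](q & p) -> [][](q & p)) | ((~r & r) & r)), u
2. ~([](q & p) -> [][](q & p)), u
3. ~((~r & r) & r), u
4. [](q & p), u
5. ~[][](q & p), u
6. q & p, u
7. q, u
8. p, u
9. ~r, u
10. ~[](q & p), v
11. q & p, v
12. q, v
13. p, v
14. ~(q & p), w
15. ~p, w
Accessibility: uRu, uRv, vRv, vRw, wRw
Complete open branch: countermodel on a T-frame, so not valid in T, nor in K (the same frame is also a K-frame).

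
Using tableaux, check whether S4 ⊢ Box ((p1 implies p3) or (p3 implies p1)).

Tableau for the negation not Box ((p1 implies p3) or (p3 implies p1)):
1. not Box ((p1 implies p3) or (p3 implies p1)), u
2. not ((p1 implies p3) or (p3 implies p1)), v
3. not (p1 implies p3), v
4. not (p3 implies p1), v
5. p1, v
6. not p3, v
7. p3, v
8. not p1, v
Accessibility: uRu, uRv, vRv
Branch closes: p3 and not p3 both at v.
Every branch of the negation's tableau closes; the branch above is one of them.

Yes, valid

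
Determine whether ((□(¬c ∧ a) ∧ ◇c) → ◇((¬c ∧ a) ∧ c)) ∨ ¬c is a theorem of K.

Tableau for the negation ¬(((□(¬c ∧ a) ∧ ◇c) → ◇((¬c ∧ a) ∧ c)) ∨ ¬c):
1. ¬(((□(¬c ∧ a) ∧ ◇c) → ◇((¬c ∧ a) ∧ c)) ∨ ¬c), u
2. ¬((□(¬c ∧ a) ∧ ◇c) → ◇((¬c ∧ a) ∧ c)), u
3. c, u
4. □(¬c ∧ a) ∧ ◇c, u
5. ¬◇((¬c ∧ a) ∧ c), u
6. □(¬c ∧ a), u
7. ◇c, u
8. c, v
9. ¬((¬c ∧ a) ∧ c), v
10. ¬c ∧ a, v
11. ¬c, v
12. a, v
Accessibility: uRv
Branch closes: c and ¬c both at v.
Every branch of the negation's tableau closes; the branch above is one of them.

Yes, valid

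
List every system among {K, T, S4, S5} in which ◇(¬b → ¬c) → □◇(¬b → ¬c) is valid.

S5-tableau for the negation ¬(◇(¬b → ¬c) → □◇(¬b → ¬c)):
1. ¬(◇(¬b → ¬c) → □◇(¬b → ¬c)), u
2. ◇(¬b → ¬c), u   [¬→-rule on 1]
3. ¬□◇(¬b → ¬c), u   [¬→-rule on 1]
4. ¬b → ¬c, v   [◇-rule on 2: fresh world v, uRv]
5. ¬c, v   [→-rule on 4 (branches; this branch)]
6. ¬◇(¬b → ¬c), w   [¬□-rule on 3: fresh world w, uRw]
7. ¬(¬b → ¬c), u   [¬◇-rule on 6 via wRu]
8. ¬b, u   [¬→-rule on 7]
9. c, u   [¬→-rule on 7]
10. ¬(¬b → ¬c), v   [¬◇-rule on 6 via wRv]
11. ¬b, v   [¬→-rule on 10]
12. c, v   [¬→-rule on 10]
Accessibility: uRu, uRv, uRw, vRu, vRv, vRw, wRu, wRv, wRw
Branch closes: c and ¬c both at v.
Every branch closes (one shown): valid in S5.
S4-tableau for the negation ¬(◇(¬b → ¬c) → □◇(¬b → ¬c)):
1. ¬(◇(¬b → ¬c) → □◇(¬b → ¬c)), u
2. ◇(¬b → ¬c), u   [¬→-rule on 1]
3. ¬□◇(¬b → ¬c), u   [¬→-rule on 1]
4. ¬b → ¬c, v   [◇-rule on 2: fresh world v, uRv]
5. ¬c, v   [→-rule on 4 (branches; this branch)]
6. ¬◇(¬b → ¬c), w   [¬□-rule on 3: fresh world w, uRw]
7. ¬(¬b → ¬c), w   [¬◇-rule on 6 via wRw]
8. ¬b, w   [¬→-rule on 7]
9. c, w   [¬→-rule on 7]
Accessibility: uRu, uRv, uRw, vRv, wRw
Complete open branch: countermodel on an S4-frame, so not valid in S4, nor in K, T (the same frame is also a K-frame and a T-frame).

S5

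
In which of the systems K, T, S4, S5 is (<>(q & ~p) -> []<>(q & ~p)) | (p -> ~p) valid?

S5

S5-tableau for the negation ~((<>(q & ~p) -> []<>(q & ~p)) | (p -> ~p)):
1. ~((<>(q & ~p) -> []<>(q & ~p)) | (p -> ~p)), u
2. ~(<>(q & ~p) -> []<>(q & ~p)), u
3. ~(p -> ~p), u
4. <>(q & ~p), u
5. ~[]<>(q & ~p), u
6. p, u
7. q & ~p, v
8. q, v
9. ~p, v
10. ~<>(q & ~p), w
11. ~(q & ~p), u
12. ~(q & ~p), v
13. ~(q & ~p), w
14. p, v
Accessibility: uRu, uRv, uRw, vRu, vRv, vRw, wRu, wRv, wRw
Branch closes: p and ~p both at v.
Every branch closes (one shown): valid in S5.
S4-tableau for the negation ~((<>(q & ~p) -> []<>(q & ~p)) | (p -> ~p)):
1. ~((<>(q & ~p) -> []<>(q & ~p)) | (p -> ~p)), u
2. ~(<>(q & ~p) -> []<>(q & ~p)), u
3. ~(p -> ~p), u
4. <>(q & ~p), u
5. ~[]<>(q & ~p), u
6. p, u
7. q & ~p, v
8. q, v
9. ~p, v
10. ~<>(q & ~p), w
11. ~(q & ~p), w
12. p, w
Accessibility: uRu, uRv, uRw, vRv, wRw
Complete open branch: countermodel on an S4-frame, so not valid in S4, nor in K, T (the same frame is also a K-frame and a T-frame).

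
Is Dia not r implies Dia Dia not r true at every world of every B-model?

Tableau for the negation not (Dia not r implies Dia Dia not r):
1. not (Dia not r implies Dia Dia not r), u
2. Dia not r, u
3. not Dia Dia not r, u
4. not Dia not r, u
5. r, u
6. not r, v
7. not Dia not r, v
8. r, v
Accessibility: uRu, uRv, vRu, vRv
Branch closes: r and not r both at v.
Every branch of the negation's tableau closes; the branch above is one of them.

Yes, valid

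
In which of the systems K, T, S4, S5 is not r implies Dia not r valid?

T, S4, S5

K-tableau for the negation not (not r implies Dia not r):
1. not (not r implies Dia not r), u
2. not r, u
3. not Dia not r, u
Complete open branch: countermodel on a K-frame, so not valid in K.
T-tableau for the negation not (not r implies Dia not r):
1. not (not r implies Dia not r), u
2. not r, u
3. not Dia not r, u
4. r, u
Accessibility: uRu
Branch closes: r and not r both at u.
Every branch closes (one shown): valid in T, hence also in S4, S5 (every theorem of T is a theorem of S4 and S5).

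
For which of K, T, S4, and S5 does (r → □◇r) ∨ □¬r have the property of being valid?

S5

S5-tableau for the negation ¬((r → □◇r) ∨ □¬r):
1. ¬((r → □◇r) ∨ □¬r), u
2. ¬(r → □◇r), u
3. ¬□¬r, u
4. r, u
5. ¬□◇r, u
6. r, v
7. ¬◇r, w
8. ¬r, u
Accessibility: uRu, uRv, uRw, vRu, vRv, vRw, wRu, wRv, wRw
Branch closes: r and ¬r both at u.
Every branch closes (one shown): valid in S5.
S4-tableau for the negation ¬((r → □◇r) ∨ □¬r):
1. ¬((r → □◇r) ∨ □¬r), u
2. ¬(r → □◇r), u
3. ¬□¬r, u
4. r, u
5. ¬□◇r, u
6. r, v
7. ¬◇r, w
8. ¬r, w
Accessibility: uRu, uRv, uRw, vRv, wRw
Complete open branch: countermodel on an S4-frame, so not valid in S4, nor in K, T (the same frame is also a K-frame and a T-frame).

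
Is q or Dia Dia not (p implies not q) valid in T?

Tableau for the negation not (q or Dia Dia not (p implies not q)):
1. not (q or Dia Dia not (p implies not q)), u
2. not q, u   [neg-or-rule on 1]
3. not Dia Dia not (p implies not q), u   [neg-or-rule on 1]
4. not Dia not (p implies not q), u   [neg-Dia-rule on 3 via uRu]
5. p implies not q, u   [neg-Dia-rule on 4 via uRu]
Accessibility: uRu
The negation has an open branch (countermodel exists).

Invalid (countermodel exists)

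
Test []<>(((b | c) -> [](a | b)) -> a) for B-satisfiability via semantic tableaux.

1. []<>(((b | c) -> [](a | b)) -> a), w0
2. <>(((b | c) -> [](a | b)) -> a), w0
3. ((b | c) -> [](a | b)) -> a, w1
4. <>(((b | c) -> [](a | b)) -> a), w1
5. a, w1
6. ((b | c) -> [](a | b)) -> a, w2
7. a, w2
Accessibility: w0Rw0, w0Rw1, w1Rw0, w1Rw1, w1Rw2, w2Rw1, w2Rw2

Satisfiable (open branch found)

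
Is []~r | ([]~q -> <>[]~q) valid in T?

Tableau for the negation ~([]~r | ([]~q -> <>[]~q)):
1. ~([]~r | ([]~q -> <>[]~q)), u
2. ~[]~r, u
3. ~([]~q -> <>[]~q), u
4. []~q, u
5. ~<>[]~q, u
6. ~q, u
7. ~[]~q, u
8. r, v
9. ~q, v
10. ~[]~q, v
11. q, w
12. ~q, w
Accessibility: uRu, uRv, uRw, vRv, wRw
Branch closes: q and ~q both at w.
Every branch of the negation's tableau closes; the branch above is one of them.

Yes, valid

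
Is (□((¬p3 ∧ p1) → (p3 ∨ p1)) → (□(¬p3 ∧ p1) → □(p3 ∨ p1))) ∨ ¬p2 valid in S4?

Tableau for the negation ¬((□((¬p3 ∧ p1) → (p3 ∨ p1)) → (□(¬p3 ∧ p1) → □(p3 ∨ p1))) ∨ ¬p2):
1. ¬((□((¬p3 ∧ p1) → (p3 ∨ p1)) → (□(¬p3 ∧ p1) → □(p3 ∨ p1))) ∨ ¬p2), w0
2. ¬(□((¬p3 ∧ p1) → (p3 ∨ p1)) → (□(¬p3 ∧ p1) → □(p3 ∨ p1))), w0
3. p2, w0
4. □((¬p3 ∧ p1) → (p3 ∨ p1)), w0
5. ¬(□(¬p3 ∧ p1) → □(p3 ∨ p1)), w0
6. □(¬p3 ∧ p1), w0
7. ¬□(p3 ∨ p1), w0
8. (¬p3 ∧ p1) → (p3 ∨ p1), w0
9. ¬p3 ∧ p1, w0
10. ¬p3, w0
11. p1, w0
12. p3 ∨ p1, w0
13. ¬(p3 ∨ p1), w1
14. ¬p3, w1
15. ¬p1, w1
16. (¬p3 ∧ p1) → (p3 ∨ p1), w1
17. ¬p3 ∧ p1, w1
18. p1, w1
Accessibility: w0Rw0, w0Rw1, w1Rw1
Branch closes: p1 and ¬p1 both at w1.
All branches of the negation close; one closing branch shown above.

Yes, valid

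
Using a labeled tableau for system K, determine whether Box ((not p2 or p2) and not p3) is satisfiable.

1. Box ((not p2 or p2) and not p3), w0

Yes, satisfiable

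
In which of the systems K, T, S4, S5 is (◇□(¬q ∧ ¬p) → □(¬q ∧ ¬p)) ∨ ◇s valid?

S5-tableau for the negation ¬((◇□(¬q ∧ ¬p) → □(¬q ∧ ¬p)) ∨ ◇s):
1. ¬((◇□(¬q ∧ ¬p) → □(¬q ∧ ¬p)) ∨ ◇s), u
2. ¬(◇□(¬q ∧ ¬p) → □(¬q ∧ ¬p)), u   [¬∨-rule on 1]
3. ¬◇s, u   [¬∨-rule on 1]
4. ◇□(¬q ∧ ¬p), u   [¬→-rule on 2]
5. ¬□(¬q ∧ ¬p), u   [¬→-rule on 2]
6. ¬s, u   [¬◇-rule on 3 via uRu]
7. □(¬q ∧ ¬p), v   [◇-rule on 4: fresh world v, uRv]
8. ¬s, v   [¬◇-rule on 3 via uRv]
9. ¬q ∧ ¬p, u   [□-rule on 7 via vRu]
10. ¬q, u   [∧-rule on 9]
11. ¬p, u   [∧-rule on 9]
12. ¬q ∧ ¬p, v   [□-rule on 7 via vRv]
13. ¬q, v   [∧-rule on 12]
14. ¬p, v   [∧-rule on 12]
15. ¬(¬q ∧ ¬p), w   [¬□-rule on 5: fresh world w, uRw]
16. ¬s, w   [¬◇-rule on 3 via uRw]
17. ¬q ∧ ¬p, w   [□-rule on 7 via vRw]
18. ¬q, w   [∧-rule on 17]
19. ¬p, w   [∧-rule on 17]
20. p, w   [¬∧-rule on 15 (branches; this branch)]
Accessibility: uRu, uRv, uRw, vRu, vRv, vRw, wRu, wRv, wRw
Branch closes: p and ¬p both at w.
Every branch closes (one shown): valid in S5.
S4-tableau for the negation ¬((◇□(¬q ∧ ¬p) → □(¬q ∧ ¬p)) ∨ ◇s):
1. ¬((◇□(¬q ∧ ¬p) → □(¬q ∧ ¬p)) ∨ ◇s), u
2. ¬(◇□(¬q ∧ ¬p) → □(¬q ∧ ¬p)), u   [¬∨-rule on 1]
3. ¬◇s, u   [¬∨-rule on 1]
4. ◇□(¬q ∧ ¬p), u   [¬→-rule on 2]
5. ¬□(¬q ∧ ¬p), u   [¬→-rule on 2]
6. ¬s, u   [¬◇-rule on 3 via uRu]
7. □(¬q ∧ ¬p), v   [◇-rule on 4: fresh world v, uRv]
8. ¬s, v   [¬◇-rule on 3 via uRv]
9. ¬q ∧ ¬p, v   [□-rule on 7 via vRv]
10. ¬q, v   [∧-rule on 9]
11. ¬p, v   [∧-rule on 9]
12. ¬(¬q ∧ ¬p), w   [¬□-rule on 5: fresh world w, uRw]
13. ¬s, w   [¬◇-rule on 3 via uRw]
14. p, w   [¬∧-rule on 12 (branches; this branch)]
Accessibility: uRu, uRv, uRw, vRv, wRw
Complete open branch: countermodel on an S4-frame, so not valid in S4, nor in K, T (the same frame is also a K-frame and a T-frame).

S5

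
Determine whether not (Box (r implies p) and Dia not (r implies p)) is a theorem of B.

Valid

Tableau for the negation Box (r implies p) and Dia not (r implies p):
1. Box (r implies p) and Dia not (r implies p), 0
2. Box (r implies p), 0
3. Dia not (r implies p), 0
4. r implies p, 0
5. p, 0
6. not (r implies p), 1
7. r, 1
8. not p, 1
9. r implies p, 1
10. p, 1
Accessibility: 0R0, 0R1, 1R0, 1R1
Branch closes: p and not p both at 1.
Every branch of the negation's tableau closes; the branch above is one of them.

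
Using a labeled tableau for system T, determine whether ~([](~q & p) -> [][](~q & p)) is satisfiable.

Satisfiable (open branch found)

1. ~([](~q & p) -> [][](~q & p)), u
2. [](~q & p), u
3. ~[][](~q & p), u
4. ~q & p, u
5. ~q, u
6. p, u
7. ~[](~q & p), v
8. ~q & p, v
9. ~q, v
10. p, v
11. ~(~q & p), w
12. ~p, w
Accessibility: uRu, uRv, vRv, vRw, wRw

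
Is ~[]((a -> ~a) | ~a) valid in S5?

Tableau for the negation []((a -> ~a) | ~a):
1. []((a -> ~a) | ~a), 0
2. (a -> ~a) | ~a, 0
3. ~a, 0
Accessibility: 0R0
The negation has an open branch (countermodel exists).

Not valid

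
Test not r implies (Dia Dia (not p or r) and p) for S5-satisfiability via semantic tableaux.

1. not r implies (Dia Dia (not p or r) and p), u
2. Dia Dia (not p or r) and p, u   [implies-rule on 1 (branches; this branch)]
3. Dia Dia (not p or r), u   [and-rule on 2]
4. p, u   [and-rule on 2]
5. Dia (not p or r), v   [Dia-rule on 3: fresh world v, uRv]
6. not p or r, w   [Dia-rule on 5: fresh world w, vRw]
7. r, w   [or-rule on 6 (branches; this branch)]
Accessibility: uRu, uRv, uRw, vRu, vRv, vRw, wRu, wRv, wRw

Yes, satisfiable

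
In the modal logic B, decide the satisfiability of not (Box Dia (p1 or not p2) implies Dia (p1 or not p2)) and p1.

1. not (Box Dia (p1 or not p2) implies Dia (p1 or not p2)) and p1, u
2. not (Box Dia (p1 or not p2) implies Dia (p1 or not p2)), u
3. p1, u
4. Box Dia (p1 or not p2), u
5. not Dia (p1 or not p2), u
6. Dia (p1 or not p2), u
7. not (p1 or not p2), u
8. not p1, u
9. p2, u
Accessibility: uRu
Branch closes: p1 and not p1 both at u.
Every branch closes; the branch above is one of them.

Unsatisfiable (every branch closes)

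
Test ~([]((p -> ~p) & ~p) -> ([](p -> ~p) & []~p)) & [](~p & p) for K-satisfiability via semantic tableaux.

Unsatisfiable (every branch closes)

1. ~([]((p -> ~p) & ~p) -> ([](p -> ~p) & []~p)) & [](~p & p), u
2. ~([]((p -> ~p) & ~p) -> ([](p -> ~p) & []~p)), u
3. [](~p & p), u
4. []((p -> ~p) & ~p), u
5. ~([](p -> ~p) & []~p), u
6. ~[](p -> ~p), u
7. ~(p -> ~p), v
8. p, v
9. ~p & p, v
10. ~p, v
Accessibility: uRv
Branch closes: p and ~p both at v.
(One branch shown.) All branches close.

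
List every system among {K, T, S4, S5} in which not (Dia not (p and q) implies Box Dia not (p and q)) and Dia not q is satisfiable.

K, T, S4

S5-tableau for the formula:
1. not (Dia not (p and q) implies Box Dia not (p and q)) and Dia not q, w0
2. not (Dia not (p and q) implies Box Dia not (p and q)), w0   [and-rule on 1]
3. Dia not q, w0   [and-rule on 1]
4. Dia not (p and q), w0   [neg-implies-rule on 2]
5. not Box Dia not (p and q), w0   [neg-implies-rule on 2]
6. not q, w1   [Dia-rule on 3: fresh world w1, w0Rw1]
7. not (p and q), w2   [Dia-rule on 4: fresh world w2, w0Rw2]
8. not q, w2   [neg-and-rule on 7 (branches; this branch)]
9. not Dia not (p and q), w3   [neg-Box-rule on 5: fresh world w3, w0Rw3]
10. p and q, w0   [neg-Dia-rule on 9 via w3Rw0]
11. p, w0   [and-rule on 10]
12. q, w0   [and-rule on 10]
13. p and q, w1   [neg-Dia-rule on 9 via w3Rw1]
14. p, w1   [and-rule on 13]
15. q, w1   [and-rule on 13]
Accessibility: w0Rw0, w0Rw1, w0Rw2, w0Rw3, w1Rw0, w1Rw1, w1Rw2, w1Rw3, w2Rw0, w2Rw1, w2Rw2, w2Rw3, w3Rw0, w3Rw1, w3Rw2, w3Rw3
Branch closes: q and not q both at w1.
Every branch closes (one shown): unsatisfiable in S5.
S4-tableau for the formula:
1. not (Dia not (p and q) implies Box Dia not (p and q)) and Dia not q, w0
2. not (Dia not (p and q) implies Box Dia not (p and q)), w0   [and-rule on 1]
3. Dia not q, w0   [and-rule on 1]
4. Dia not (p and q), w0   [neg-implies-rule on 2]
5. not Box Dia not (p and q), w0   [neg-implies-rule on 2]
6. not q, w1   [Dia-rule on 3: fresh world w1, w0Rw1]
7. not (p and q), w2   [Dia-rule on 4: fresh world w2, w0Rw2]
8. not q, w2   [neg-and-rule on 7 (branches; this branch)]
9. not Dia not (p and q), w3   [neg-Box-rule on 5: fresh world w3, w0Rw3]
10. p and q, w3   [neg-Dia-rule on 9 via w3Rw3]
11. p, w3   [and-rule on 10]
12. q, w3   [and-rule on 10]
Accessibility: w0Rw0, w0Rw1, w0Rw2, w0Rw3, w1Rw1, w2Rw2, w3Rw3
Complete open branch: satisfiable in S4, hence also in K, T (this S4-model is also a K-model and a T-model).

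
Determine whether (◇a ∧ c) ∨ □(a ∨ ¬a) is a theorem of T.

Yes, valid

Tableau for the negation ¬((◇a ∧ c) ∨ □(a ∨ ¬a)):
1. ¬((◇a ∧ c) ∨ □(a ∨ ¬a)), u
2. ¬(◇a ∧ c), u   [¬∨-rule on 1]
3. ¬□(a ∨ ¬a), u   [¬∨-rule on 1]
4. ¬◇a, u   [¬∧-rule on 2 (branches; this branch)]
5. ¬a, u   [¬◇-rule on 4 via uRu]
6. ¬(a ∨ ¬a), v   [¬□-rule on 3: fresh world v, uRv]
7. ¬a, v   [¬∨-rule on 6]
8. a, v   [¬∨-rule on 6]
Accessibility: uRu, uRv, vRv
Branch closes: a and ¬a both at v.
All branches of the negation close; one closing branch shown above.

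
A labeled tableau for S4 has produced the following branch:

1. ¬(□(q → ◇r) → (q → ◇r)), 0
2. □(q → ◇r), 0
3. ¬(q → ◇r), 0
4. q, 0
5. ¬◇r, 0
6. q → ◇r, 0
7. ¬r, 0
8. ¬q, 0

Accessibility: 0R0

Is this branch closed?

Both q and ¬q appear at 0.

Yes, closed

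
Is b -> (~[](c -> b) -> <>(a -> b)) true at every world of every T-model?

Tableau for the negation ~(b -> (~[](c -> b) -> <>(a -> b))):
1. ~(b -> (~[](c -> b) -> <>(a -> b))), 0
2. b, 0
3. ~(~[](c -> b) -> <>(a -> b)), 0
4. ~[](c -> b), 0
5. ~<>(a -> b), 0
6. ~(a -> b), 0
7. a, 0
8. ~b, 0
Accessibility: 0R0
Branch closes: b and ~b both at 0.
Every branch of the negation's tableau closes; the branch above is one of them.

Valid in T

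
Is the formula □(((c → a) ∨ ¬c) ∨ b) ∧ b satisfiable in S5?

1. □(((c → a) ∨ ¬c) ∨ b) ∧ b, 0
2. □(((c → a) ∨ ¬c) ∨ b), 0   [∧-rule on 1]
3. b, 0   [∧-rule on 1]
4. ((c → a) ∨ ¬c) ∨ b, 0   [□-rule on 2 via 0R0]
Accessibility: 0R0

Satisfiable (open branch found)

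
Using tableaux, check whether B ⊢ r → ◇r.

Tableau for the negation ¬(r → ◇r):
1. ¬(r → ◇r), 0
2. r, 0   [¬→-rule on 1]
3. ¬◇r, 0   [¬→-rule on 1]
4. ¬r, 0   [¬◇-rule on 3 via 0R0]
Accessibility: 0R0
Branch closes: r and ¬r both at 0.
Every branch of the negation's tableau closes; the branch above is one of them.

Yes, valid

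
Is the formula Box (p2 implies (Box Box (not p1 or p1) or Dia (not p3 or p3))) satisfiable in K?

Satisfiable (open branch found)

1. Box (p2 implies (Box Box (not p1 or p1) or Dia (not p3 or p3))), w0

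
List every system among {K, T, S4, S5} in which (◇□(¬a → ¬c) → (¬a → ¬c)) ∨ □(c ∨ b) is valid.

S5

S4-tableau for the negation ¬((◇□(¬a → ¬c) → (¬a → ¬c)) ∨ □(c ∨ b)):
1. ¬((◇□(¬a → ¬c) → (¬a → ¬c)) ∨ □(c ∨ b)), 0
2. ¬(◇□(¬a → ¬c) → (¬a → ¬c)), 0
3. ¬□(c ∨ b), 0
4. ◇□(¬a → ¬c), 0
5. ¬(¬a → ¬c), 0
6. ¬a, 0
7. c, 0
8. ¬(c ∨ b), 1
9. ¬c, 1
10. ¬b, 1
11. □(¬a → ¬c), 2
12. ¬a → ¬c, 2
13. ¬c, 2
Accessibility: 0R0, 0R1, 0R2, 1R1, 2R2
Complete open branch: countermodel on an S4-frame, so not valid in S4, nor in K, T (the same frame is also a K-frame and a T-frame).
S5-tableau for the negation ¬((◇□(¬a → ¬c) → (¬a → ¬c)) ∨ □(c ∨ b)):
1. ¬((◇□(¬a → ¬c) → (¬a → ¬c)) ∨ □(c ∨ b)), 0
2. ¬(◇□(¬a → ¬c) → (¬a → ¬c)), 0
3. ¬□(c ∨ b), 0
4. ◇□(¬a → ¬c), 0
5. ¬(¬a → ¬c), 0
6. ¬a, 0
7. c, 0
8. ¬(c ∨ b), 1
9. ¬c, 1
10. ¬b, 1
11. □(¬a → ¬c), 2
12. ¬a → ¬c, 0
13. ¬a → ¬c, 1
14. ¬a → ¬c, 2
15. ¬c, 0
Accessibility: 0R0, 0R1, 0R2, 1R0, 1R1, 1R2, 2R0, 2R1, 2R2
Branch closes: c and ¬c both at 0.
Every branch closes (one shown): valid in S5.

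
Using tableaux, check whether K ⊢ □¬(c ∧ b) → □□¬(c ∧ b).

Not valid

Tableau for the negation ¬(□¬(c ∧ b) → □□¬(c ∧ b)):
1. ¬(□¬(c ∧ b) → □□¬(c ∧ b)), w0
2. □¬(c ∧ b), w0
3. ¬□□¬(c ∧ b), w0
4. ¬□¬(c ∧ b), w1
5. ¬(c ∧ b), w1
6. ¬b, w1
7. c ∧ b, w2
8. c, w2
9. b, w2
Accessibility: w0Rw1, w1Rw2
The negation has an open branch (countermodel exists).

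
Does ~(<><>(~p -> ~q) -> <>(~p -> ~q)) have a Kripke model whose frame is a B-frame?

1. ~(<><>(~p -> ~q) -> <>(~p -> ~q)), w0
2. <><>(~p -> ~q), w0
3. ~<>(~p -> ~q), w0
4. ~(~p -> ~q), w0
5. ~p, w0
6. q, w0
7. <>(~p -> ~q), w1
8. ~(~p -> ~q), w1
9. ~p, w1
10. q, w1
11. ~p -> ~q, w2
12. ~q, w2
Accessibility: w0Rw0, w0Rw1, w1Rw0, w1Rw1, w1Rw2, w2Rw1, w2Rw2

Satisfiable (open branch found)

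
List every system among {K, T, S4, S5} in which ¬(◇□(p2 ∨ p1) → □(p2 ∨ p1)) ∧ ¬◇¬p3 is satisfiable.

S5-tableau for the formula:
1. ¬(◇□(p2 ∨ p1) → □(p2 ∨ p1)) ∧ ¬◇¬p3, w0
2. ¬(◇□(p2 ∨ p1) → □(p2 ∨ p1)), w0
3. ¬◇¬p3, w0
4. ◇□(p2 ∨ p1), w0
5. ¬□(p2 ∨ p1), w0
6. p3, w0
7. □(p2 ∨ p1), w1
8. p3, w1
9. p2 ∨ p1, w0
10. p2 ∨ p1, w1
11. p1, w0
12. p1, w1
13. ¬(p2 ∨ p1), w2
14. ¬p2, w2
15. ¬p1, w2
16. p3, w2
17. p2 ∨ p1, w2
18. p1, w2
Accessibility: w0Rw0, w0Rw1, w0Rw2, w1Rw0, w1Rw1, w1Rw2, w2Rw0, w2Rw1, w2Rw2
Branch closes: p1 and ¬p1 both at w2.
Every branch closes (one shown): unsatisfiable in S5.
S4-tableau for the formula:
1. ¬(◇□(p2 ∨ p1) → □(p2 ∨ p1)) ∧ ¬◇¬p3, w0
2. ¬(◇□(p2 ∨ p1) → □(p2 ∨ p1)), w0
3. ¬◇¬p3, w0
4. ◇□(p2 ∨ p1), w0
5. ¬□(p2 ∨ p1), w0
6. p3, w0
7. □(p2 ∨ p1), w1
8. p3, w1
9. p2 ∨ p1, w1
10. p1, w1
11. ¬(p2 ∨ p1), w2
12. ¬p2, w2
13. ¬p1, w2
14. p3, w2
Accessibility: w0Rw0, w0Rw1, w0Rw2, w1Rw1, w2Rw2
Complete open branch: satisfiable in S4, hence also in K, T (this S4-model is also a K-model and a T-model).

K, T, S4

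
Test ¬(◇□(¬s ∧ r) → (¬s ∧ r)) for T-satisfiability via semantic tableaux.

Satisfiable

1. ¬(◇□(¬s ∧ r) → (¬s ∧ r)), u
2. ◇□(¬s ∧ r), u
3. ¬(¬s ∧ r), u
4. ¬r, u
5. □(¬s ∧ r), v
6. ¬s ∧ r, v
7. ¬s, v
8. r, v
Accessibility: uRu, uRv, vRv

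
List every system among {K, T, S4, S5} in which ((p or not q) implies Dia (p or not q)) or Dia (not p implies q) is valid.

T-tableau for the negation not (((p or not q) implies Dia (p or not q)) or Dia (not p implies q)):
1. not (((p or not q) implies Dia (p or not q)) or Dia (not p implies q)), w0
2. not ((p or not q) implies Dia (p or not q)), w0   [neg-or-rule on 1]
3. not Dia (not p implies q), w0   [neg-or-rule on 1]
4. p or not q, w0   [neg-implies-rule on 2]
5. not Dia (p or not q), w0   [neg-implies-rule on 2]
6. not (not p implies q), w0   [neg-Dia-rule on 3 via w0Rw0]
7. not p, w0   [neg-implies-rule on 6]
8. not q, w0   [neg-implies-rule on 6]
9. not (p or not q), w0   [neg-Dia-rule on 5 via w0Rw0]
10. q, w0   [neg-or-rule on 9]
Accessibility: w0Rw0
Branch closes: q and not q both at w0.
Every branch closes (one shown): valid in T, hence also in S4, S5 (every theorem of T is a theorem of S4 and S5).
K-tableau for the negation not (((p or not q) implies Dia (p or not q)) or Dia (not p implies q)):
1. not (((p or not q) implies Dia (p or not q)) or Dia (not p implies q)), w0
2. not ((p or not q) implies Dia (p or not q)), w0   [neg-or-rule on 1]
3. not Dia (not p implies q), w0   [neg-or-rule on 1]
4. p or not q, w0   [neg-implies-rule on 2]
5. not Dia (p or not q), w0   [neg-implies-rule on 2]
6. not q, w0   [or-rule on 4 (branches; this branch)]
Complete open branch: countermodel on a K-frame, so not valid in K.

T, S4, S5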